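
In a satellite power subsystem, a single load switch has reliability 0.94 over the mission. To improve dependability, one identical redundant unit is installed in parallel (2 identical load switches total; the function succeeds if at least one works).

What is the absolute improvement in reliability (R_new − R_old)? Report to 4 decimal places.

R_before = 0.94
R_after = 1 − (1 − 0.94)^2 = 0.9964
ΔR = 0.9964 − 0.94 = 0.0564

0.0564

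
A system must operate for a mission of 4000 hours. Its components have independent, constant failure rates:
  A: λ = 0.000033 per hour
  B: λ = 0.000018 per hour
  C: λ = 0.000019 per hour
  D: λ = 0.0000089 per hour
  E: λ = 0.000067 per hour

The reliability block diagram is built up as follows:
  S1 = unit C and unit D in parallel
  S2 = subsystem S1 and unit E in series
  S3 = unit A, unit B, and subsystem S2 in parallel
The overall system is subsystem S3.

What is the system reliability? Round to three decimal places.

R(A) = exp(−0.000033 × 4000) = 0.87634
R(B) = exp(−0.000018 × 4000) = 0.93053
R(C) = exp(−0.000019 × 4000) = 0.92682
R(D) = exp(−0.0000089 × 4000) = 0.96503
R(E) = exp(−0.000067 × 4000) = 0.76491
Parallel (C and D): 1 − (1 − 0.92682)(1 − 0.96503) = 0.99744
Series ([0.99744] and E): 0.99744 × 0.76491 = 0.76295
Parallel (A, B, and [0.76295]): 1 − (1 − 0.87634)(1 − 0.93053)(1 − 0.76295) = 0.998

0.998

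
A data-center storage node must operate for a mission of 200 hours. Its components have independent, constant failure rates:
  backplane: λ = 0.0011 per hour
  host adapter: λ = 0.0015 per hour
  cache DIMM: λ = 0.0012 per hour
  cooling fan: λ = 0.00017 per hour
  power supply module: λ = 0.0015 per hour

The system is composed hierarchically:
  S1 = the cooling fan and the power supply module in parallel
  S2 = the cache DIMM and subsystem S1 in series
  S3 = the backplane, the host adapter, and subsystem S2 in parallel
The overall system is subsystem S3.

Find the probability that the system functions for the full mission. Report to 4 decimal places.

R(backplane) = exp(−0.0011 × 200) = 0.802519
R(host adapter) = exp(−0.0015 × 200) = 0.740818
R(cache DIMM) = exp(−0.0012 × 200) = 0.786628
R(cooling fan) = exp(−0.00017 × 200) = 0.966572
R(power supply module) = exp(−0.0015 × 200) = 0.740818
Parallel (cooling fan and power supply module): 1 − (1 − 0.966572)(1 − 0.740818) = 0.991336
Series (cache DIMM and [0.991336]): 0.786628 × 0.991336 = 0.779813
Parallel (backplane, host adapter, and [0.779813]): 1 − (1 − 0.802519)(1 − 0.740818)(1 − 0.779813) = 0.9887

0.9887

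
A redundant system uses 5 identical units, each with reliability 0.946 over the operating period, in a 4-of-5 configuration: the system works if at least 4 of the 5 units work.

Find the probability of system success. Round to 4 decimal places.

R = Σ_{i=4}^{5} C(5,i) p^i (1−p)^{5−i} with p = 0.946
C(5,4)·0.946^4·0.054^1 = 0.216236
C(5,5)·0.946^5·0.054^0 = 0.757627
Sum = 0.9739

0.9739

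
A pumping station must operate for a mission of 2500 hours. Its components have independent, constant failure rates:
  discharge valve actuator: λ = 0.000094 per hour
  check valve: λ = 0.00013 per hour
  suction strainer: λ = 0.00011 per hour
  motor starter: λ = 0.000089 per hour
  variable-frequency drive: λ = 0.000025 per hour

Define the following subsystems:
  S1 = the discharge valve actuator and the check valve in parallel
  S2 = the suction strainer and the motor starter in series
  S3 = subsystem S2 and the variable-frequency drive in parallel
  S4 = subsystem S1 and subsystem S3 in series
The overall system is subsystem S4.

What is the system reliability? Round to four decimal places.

0.9195

R(discharge valve actuator) = exp(−0.000094 × 2500) = 0.790571
R(check valve) = exp(−0.00013 × 2500) = 0.722527
R(suction strainer) = exp(−0.00011 × 2500) = 0.759572
R(motor starter) = exp(−0.000089 × 2500) = 0.800515
R(variable-frequency drive) = exp(−0.000025 × 2500) = 0.939413
Parallel (discharge valve actuator and check valve): 1 − (1 − 0.790571)(1 − 0.722527) = 0.941889
Series (suction strainer and motor starter): 0.759572 × 0.800515 = 0.608049
Parallel ([0.608049] and variable-frequency drive): 1 − (1 − 0.608049)(1 − 0.939413) = 0.976253
Series ([0.941889] and [0.976253]): 0.941889 × 0.976253 = 0.9195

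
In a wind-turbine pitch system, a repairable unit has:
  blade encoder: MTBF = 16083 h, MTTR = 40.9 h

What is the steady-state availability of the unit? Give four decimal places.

A(blade encoder) = MTBF/(MTBF+MTTR) = 16083/(16083+40.9) = 0.9975

0.9975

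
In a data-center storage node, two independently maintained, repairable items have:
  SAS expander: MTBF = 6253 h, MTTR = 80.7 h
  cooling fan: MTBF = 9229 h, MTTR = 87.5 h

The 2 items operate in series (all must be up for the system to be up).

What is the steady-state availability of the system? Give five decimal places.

A(SAS expander) = MTBF/(MTBF+MTTR) = 6253/(6253+80.7) = 0.987259
A(cooling fan) = MTBF/(MTBF+MTTR) = 9229/(9229+87.5) = 0.990608
Series availability: 0.987259 × 0.990608 = 0.97799

0.97799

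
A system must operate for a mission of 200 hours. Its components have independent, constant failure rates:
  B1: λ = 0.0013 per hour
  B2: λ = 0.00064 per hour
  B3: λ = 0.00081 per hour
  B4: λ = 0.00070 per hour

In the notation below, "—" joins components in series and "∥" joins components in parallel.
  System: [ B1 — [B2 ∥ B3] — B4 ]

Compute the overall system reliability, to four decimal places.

R(B1) = exp(−0.0013 × 200) = 0.771052
R(B2) = exp(−0.00064 × 200) = 0.879853
R(B3) = exp(−0.00081 × 200) = 0.850441
R(B4) = exp(−0.00070 × 200) = 0.869358
Parallel (B2 and B3): 1 − (1 − 0.879853)(1 − 0.850441) = 0.982031
Series (B1, [0.982031], and B4): 0.771052 × 0.982031 × 0.869358 = 0.6583

0.6583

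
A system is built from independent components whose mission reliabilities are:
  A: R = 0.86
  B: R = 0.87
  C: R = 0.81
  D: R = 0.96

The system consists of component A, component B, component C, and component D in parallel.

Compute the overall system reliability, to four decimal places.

Parallel (A, B, C, and D): 1 − (1 − 0.860000)(1 − 0.870000)(1 − 0.810000)(1 − 0.960000) = 0.9999

0.9999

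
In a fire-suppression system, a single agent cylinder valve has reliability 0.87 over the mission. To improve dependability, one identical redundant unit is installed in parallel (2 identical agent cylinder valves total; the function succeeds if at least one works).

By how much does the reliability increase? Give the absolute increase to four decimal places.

R_before = 0.87
R_after = 1 − (1 − 0.87)^2 = 0.9831
ΔR = 0.9831 − 0.87 = 0.1131

0.1131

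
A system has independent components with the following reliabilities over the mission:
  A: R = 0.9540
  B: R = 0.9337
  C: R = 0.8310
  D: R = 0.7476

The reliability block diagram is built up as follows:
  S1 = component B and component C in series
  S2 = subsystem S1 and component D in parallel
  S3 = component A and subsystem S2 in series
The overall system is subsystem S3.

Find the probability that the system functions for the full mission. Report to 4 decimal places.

Series (B and C): 0.933700 × 0.831000 = 0.775905
Parallel ([0.775905] and D): 1 − (1 − 0.775905)(1 − 0.747600) = 0.943438
Series (A and [0.943438]): 0.954000 × 0.943438 = 0.9000

0.9000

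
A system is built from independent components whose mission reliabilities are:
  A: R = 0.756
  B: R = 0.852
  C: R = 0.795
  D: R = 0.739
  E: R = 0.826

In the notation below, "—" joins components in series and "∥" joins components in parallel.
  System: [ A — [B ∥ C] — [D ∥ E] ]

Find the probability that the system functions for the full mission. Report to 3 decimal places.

Parallel (B and C): 1 − (1 − 0.85200)(1 − 0.79500) = 0.96966
Parallel (D and E): 1 − (1 − 0.73900)(1 − 0.82600) = 0.95459
Series (A, [0.96966], and [0.95459]): 0.75600 × 0.96966 × 0.95459 = 0.700

0.700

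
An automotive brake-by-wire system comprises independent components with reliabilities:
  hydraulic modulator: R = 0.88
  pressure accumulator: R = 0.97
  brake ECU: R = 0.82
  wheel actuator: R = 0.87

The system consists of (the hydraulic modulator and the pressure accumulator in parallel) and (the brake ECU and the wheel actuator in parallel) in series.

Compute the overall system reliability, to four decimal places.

0.9731

Parallel (hydraulic modulator and pressure accumulator): 1 − (1 − 0.880000)(1 − 0.970000) = 0.996400
Parallel (brake ECU and wheel actuator): 1 − (1 − 0.820000)(1 − 0.870000) = 0.976600
Series ([0.996400] and [0.976600]): 0.996400 × 0.976600 = 0.9731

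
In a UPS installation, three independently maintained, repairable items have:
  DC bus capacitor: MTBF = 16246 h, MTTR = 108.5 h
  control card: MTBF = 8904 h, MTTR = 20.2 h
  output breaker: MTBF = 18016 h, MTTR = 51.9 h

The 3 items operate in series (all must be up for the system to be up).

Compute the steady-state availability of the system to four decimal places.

0.9883

A(DC bus capacitor) = MTBF/(MTBF+MTTR) = 16246/(16246+108.5) = 0.993366
A(control card) = MTBF/(MTBF+MTTR) = 8904/(8904+20.2) = 0.997736
A(output breaker) = MTBF/(MTBF+MTTR) = 18016/(18016+51.9) = 0.997128
Series availability: 0.993366 × 0.997736 × 0.997128 = 0.9883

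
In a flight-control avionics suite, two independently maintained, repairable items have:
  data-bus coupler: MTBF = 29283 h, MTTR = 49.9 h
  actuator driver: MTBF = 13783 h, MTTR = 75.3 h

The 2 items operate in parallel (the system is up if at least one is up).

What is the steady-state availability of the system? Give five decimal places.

A(data-bus coupler) = MTBF/(MTBF+MTTR) = 29283/(29283+49.9) = 0.998299
A(actuator driver) = MTBF/(MTBF+MTTR) = 13783/(13783+75.3) = 0.994566
Parallel availability: 1 − (1 − 0.998299)(1 − 0.994566) = 0.99999

0.99999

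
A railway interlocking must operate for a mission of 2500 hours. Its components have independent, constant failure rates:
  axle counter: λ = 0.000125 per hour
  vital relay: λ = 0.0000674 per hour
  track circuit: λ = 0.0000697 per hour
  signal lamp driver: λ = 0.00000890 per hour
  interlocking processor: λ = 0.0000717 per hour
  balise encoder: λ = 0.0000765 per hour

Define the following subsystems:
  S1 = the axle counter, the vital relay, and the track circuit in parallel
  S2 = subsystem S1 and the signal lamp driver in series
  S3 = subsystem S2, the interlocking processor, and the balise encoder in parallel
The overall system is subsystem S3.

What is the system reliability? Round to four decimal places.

0.9992

R(axle counter) = exp(−0.000125 × 2500) = 0.731616
R(vital relay) = exp(−0.0000674 × 2500) = 0.844931
R(track circuit) = exp(−0.0000697 × 2500) = 0.840087
R(signal lamp driver) = exp(−0.00000890 × 2500) = 0.977996
R(interlocking processor) = exp(−0.0000717 × 2500) = 0.835897
R(balise encoder) = exp(−0.0000765 × 2500) = 0.825926
Parallel (axle counter, vital relay, and track circuit): 1 − (1 − 0.731616)(1 − 0.844931)(1 − 0.840087) = 0.993345
Series ([0.993345] and signal lamp driver): 0.993345 × 0.977996 = 0.971487
Parallel ([0.971487], interlocking processor, and balise encoder): 1 − (1 − 0.971487)(1 − 0.835897)(1 − 0.825926) = 0.9992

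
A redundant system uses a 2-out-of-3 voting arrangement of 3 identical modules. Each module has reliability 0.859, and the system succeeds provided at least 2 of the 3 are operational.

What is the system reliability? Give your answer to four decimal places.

0.9460

R = Σ_{i=2}^{3} C(3,i) p^i (1−p)^{3−i} with p = 0.859
C(3,2)·0.859^2·0.141^1 = 0.312124
C(3,3)·0.859^3·0.141^0 = 0.633840
Sum = 0.9460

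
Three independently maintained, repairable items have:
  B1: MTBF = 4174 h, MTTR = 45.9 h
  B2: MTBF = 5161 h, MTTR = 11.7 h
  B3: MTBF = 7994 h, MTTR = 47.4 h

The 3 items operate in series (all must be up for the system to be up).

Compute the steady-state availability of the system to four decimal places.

A(B1) = MTBF/(MTBF+MTTR) = 4174/(4174+45.9) = 0.989123
A(B2) = MTBF/(MTBF+MTTR) = 5161/(5161+11.7) = 0.997738
A(B3) = MTBF/(MTBF+MTTR) = 7994/(7994+47.4) = 0.994106
Series availability: 0.989123 × 0.997738 × 0.994106 = 0.9811

0.9811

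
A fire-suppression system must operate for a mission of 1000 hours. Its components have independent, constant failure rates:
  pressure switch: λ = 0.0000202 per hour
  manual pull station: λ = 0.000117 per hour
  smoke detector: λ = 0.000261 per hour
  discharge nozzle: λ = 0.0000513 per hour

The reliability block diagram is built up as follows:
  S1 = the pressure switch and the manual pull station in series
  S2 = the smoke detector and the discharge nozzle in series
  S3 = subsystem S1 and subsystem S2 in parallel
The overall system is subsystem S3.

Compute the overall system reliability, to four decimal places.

0.9656

R(pressure switch) = exp(−0.0000202 × 1000) = 0.980003
R(manual pull station) = exp(−0.000117 × 1000) = 0.889585
R(smoke detector) = exp(−0.000261 × 1000) = 0.770281
R(discharge nozzle) = exp(−0.0000513 × 1000) = 0.949994
Series (pressure switch and manual pull station): 0.980003 × 0.889585 = 0.871796
Series (smoke detector and discharge nozzle): 0.770281 × 0.949994 = 0.731762
Parallel ([0.871796] and [0.731762]): 1 − (1 − 0.871796)(1 − 0.731762) = 0.9656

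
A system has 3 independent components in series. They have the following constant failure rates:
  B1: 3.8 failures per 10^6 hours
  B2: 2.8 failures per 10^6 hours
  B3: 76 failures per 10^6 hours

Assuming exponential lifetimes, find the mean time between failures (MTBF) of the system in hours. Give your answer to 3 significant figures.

Series of exponential components: λ_sys = Σ λ_i
λ_sys = 0.0000038 + 0.0000028 + 0.000076 = 8.2600e-05 /h
MTBF = 1 / λ_sys = 12100 h

12100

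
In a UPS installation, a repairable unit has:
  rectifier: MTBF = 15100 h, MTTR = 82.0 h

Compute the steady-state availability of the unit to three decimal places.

0.995

A(rectifier) = MTBF/(MTBF+MTTR) = 15100/(15100+82.0) = 0.995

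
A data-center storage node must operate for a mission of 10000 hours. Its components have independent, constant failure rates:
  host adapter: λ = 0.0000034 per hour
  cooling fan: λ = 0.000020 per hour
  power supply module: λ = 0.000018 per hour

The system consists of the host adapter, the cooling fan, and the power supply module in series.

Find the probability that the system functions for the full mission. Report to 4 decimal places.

R(host adapter) = exp(−0.0000034 × 10000) = 0.966572
R(cooling fan) = exp(−0.000020 × 10000) = 0.818731
R(power supply module) = exp(−0.000018 × 10000) = 0.835270
Series (host adapter, cooling fan, and power supply module): 0.966572 × 0.818731 × 0.835270 = 0.6610

0.6610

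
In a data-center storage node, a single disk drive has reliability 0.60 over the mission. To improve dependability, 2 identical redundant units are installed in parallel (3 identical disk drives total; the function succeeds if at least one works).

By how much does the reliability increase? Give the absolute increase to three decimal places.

0.336

R_before = 0.60
R_after = 1 − (1 − 0.60)^3 = 0.936
ΔR = 0.936 − 0.60 = 0.336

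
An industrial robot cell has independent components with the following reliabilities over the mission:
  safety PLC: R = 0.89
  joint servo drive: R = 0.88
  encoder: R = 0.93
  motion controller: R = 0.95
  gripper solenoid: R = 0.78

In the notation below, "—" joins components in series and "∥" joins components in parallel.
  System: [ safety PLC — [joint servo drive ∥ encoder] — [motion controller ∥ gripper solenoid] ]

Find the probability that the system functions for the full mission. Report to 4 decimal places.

0.8728

Parallel (joint servo drive and encoder): 1 − (1 − 0.880000)(1 − 0.930000) = 0.991600
Parallel (motion controller and gripper solenoid): 1 − (1 − 0.950000)(1 − 0.780000) = 0.989000
Series (safety PLC, [0.991600], and [0.989000]): 0.890000 × 0.991600 × 0.989000 = 0.8728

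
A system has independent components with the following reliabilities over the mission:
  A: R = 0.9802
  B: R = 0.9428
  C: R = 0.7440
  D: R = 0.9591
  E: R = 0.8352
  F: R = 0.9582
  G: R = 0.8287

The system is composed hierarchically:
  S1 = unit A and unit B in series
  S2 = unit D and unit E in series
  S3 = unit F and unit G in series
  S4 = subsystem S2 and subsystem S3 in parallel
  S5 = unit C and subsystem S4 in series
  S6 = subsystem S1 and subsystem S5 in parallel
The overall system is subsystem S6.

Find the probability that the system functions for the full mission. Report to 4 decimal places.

Series (A and B): 0.980200 × 0.942800 = 0.924133
Series (D and E): 0.959100 × 0.835200 = 0.801040
Series (F and G): 0.958200 × 0.828700 = 0.794060
Parallel ([0.801040] and [0.794060]): 1 − (1 − 0.801040)(1 − 0.794060) = 0.959026
Series (C and [0.959026]): 0.744000 × 0.959026 = 0.713515
Parallel ([0.924133] and [0.713515]): 1 − (1 − 0.924133)(1 − 0.713515) = 0.9783

0.9783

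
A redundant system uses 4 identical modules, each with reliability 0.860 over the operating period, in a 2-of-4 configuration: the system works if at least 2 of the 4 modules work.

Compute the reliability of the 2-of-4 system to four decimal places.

0.9902

R = Σ_{i=2}^{4} C(4,i) p^i (1−p)^{4−i} with p = 0.860
C(4,2)·0.860^2·0.140^2 = 0.086977
C(4,3)·0.860^3·0.140^1 = 0.356191
C(4,4)·0.860^4·0.140^0 = 0.547008
Sum = 0.9902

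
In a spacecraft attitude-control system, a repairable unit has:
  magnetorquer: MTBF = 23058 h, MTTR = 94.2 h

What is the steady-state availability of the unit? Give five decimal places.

A(magnetorquer) = MTBF/(MTBF+MTTR) = 23058/(23058+94.2) = 0.99593

0.99593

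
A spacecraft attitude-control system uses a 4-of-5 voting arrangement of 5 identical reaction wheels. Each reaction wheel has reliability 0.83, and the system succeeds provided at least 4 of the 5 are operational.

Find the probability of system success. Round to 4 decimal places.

0.7973

R = Σ_{i=4}^{5} C(5,i) p^i (1−p)^{5−i} with p = 0.83
C(5,4)·0.83^4·0.17^1 = 0.403396
C(5,5)·0.83^5·0.17^0 = 0.393904
Sum = 0.7973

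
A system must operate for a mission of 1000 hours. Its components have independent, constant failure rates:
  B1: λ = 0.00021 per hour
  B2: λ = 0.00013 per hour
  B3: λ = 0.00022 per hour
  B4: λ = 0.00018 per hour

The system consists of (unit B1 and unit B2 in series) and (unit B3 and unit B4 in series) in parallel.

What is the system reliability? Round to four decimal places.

R(B1) = exp(−0.00021 × 1000) = 0.810584
R(B2) = exp(−0.00013 × 1000) = 0.878095
R(B3) = exp(−0.00022 × 1000) = 0.802519
R(B4) = exp(−0.00018 × 1000) = 0.835270
Series (B1 and B2): 0.810584 × 0.878095 = 0.711770
Series (B3 and B4): 0.802519 × 0.835270 = 0.670320
Parallel ([0.711770] and [0.670320]): 1 − (1 − 0.711770)(1 − 0.670320) = 0.9050

0.9050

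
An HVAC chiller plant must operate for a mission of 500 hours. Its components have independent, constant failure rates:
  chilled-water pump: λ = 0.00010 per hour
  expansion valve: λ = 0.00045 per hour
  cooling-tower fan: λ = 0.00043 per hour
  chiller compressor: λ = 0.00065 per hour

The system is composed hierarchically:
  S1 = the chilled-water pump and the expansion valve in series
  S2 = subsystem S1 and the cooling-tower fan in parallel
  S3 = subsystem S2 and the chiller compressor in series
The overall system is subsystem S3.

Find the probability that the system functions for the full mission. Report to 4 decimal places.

0.6889

R(chilled-water pump) = exp(−0.00010 × 500) = 0.951229
R(expansion valve) = exp(−0.00045 × 500) = 0.798516
R(cooling-tower fan) = exp(−0.00043 × 500) = 0.806541
R(chiller compressor) = exp(−0.00065 × 500) = 0.722527
Series (chilled-water pump and expansion valve): 0.951229 × 0.798516 = 0.759572
Parallel ([0.759572] and cooling-tower fan): 1 − (1 − 0.759572)(1 − 0.806541) = 0.953487
Series ([0.953487] and chiller compressor): 0.953487 × 0.722527 = 0.6889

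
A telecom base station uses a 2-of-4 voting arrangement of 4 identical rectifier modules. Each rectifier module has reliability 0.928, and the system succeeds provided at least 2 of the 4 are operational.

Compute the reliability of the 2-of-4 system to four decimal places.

0.9986

R = Σ_{i=2}^{4} C(4,i) p^i (1−p)^{4−i} with p = 0.928
C(4,2)·0.928^2·0.072^2 = 0.026786
C(4,3)·0.928^3·0.072^1 = 0.230163
C(4,4)·0.928^4·0.072^0 = 0.741638
Sum = 0.9986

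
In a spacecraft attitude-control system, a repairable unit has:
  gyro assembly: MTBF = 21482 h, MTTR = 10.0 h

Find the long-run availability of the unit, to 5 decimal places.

A(gyro assembly) = MTBF/(MTBF+MTTR) = 21482/(21482+10.0) = 0.99953

0.99953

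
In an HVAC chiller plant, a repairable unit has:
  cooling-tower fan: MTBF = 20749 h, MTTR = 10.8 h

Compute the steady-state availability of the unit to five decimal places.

A(cooling-tower fan) = MTBF/(MTBF+MTTR) = 20749/(20749+10.8) = 0.99948

0.99948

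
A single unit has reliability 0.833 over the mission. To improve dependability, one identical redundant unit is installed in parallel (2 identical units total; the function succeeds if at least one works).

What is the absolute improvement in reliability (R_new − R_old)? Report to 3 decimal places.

0.139

R_before = 0.833
R_after = 1 − (1 − 0.833)^2 = 0.972
ΔR = 0.972 − 0.833 = 0.139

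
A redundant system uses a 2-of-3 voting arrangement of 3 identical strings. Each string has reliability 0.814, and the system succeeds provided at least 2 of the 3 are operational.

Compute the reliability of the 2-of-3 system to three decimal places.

R = Σ_{i=2}^{3} C(3,i) p^i (1−p)^{3−i} with p = 0.814
C(3,2)·0.814^2·0.186^1 = 0.36973
C(3,3)·0.814^3·0.186^0 = 0.53935
Sum = 0.909

0.909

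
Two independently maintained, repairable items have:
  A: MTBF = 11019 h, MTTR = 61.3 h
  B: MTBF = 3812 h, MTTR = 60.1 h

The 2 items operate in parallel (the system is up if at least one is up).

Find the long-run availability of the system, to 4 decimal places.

0.9999

A(A) = MTBF/(MTBF+MTTR) = 11019/(11019+61.3) = 0.994468
A(B) = MTBF/(MTBF+MTTR) = 3812/(3812+60.1) = 0.984479
Parallel availability: 1 − (1 − 0.994468)(1 − 0.984479) = 0.9999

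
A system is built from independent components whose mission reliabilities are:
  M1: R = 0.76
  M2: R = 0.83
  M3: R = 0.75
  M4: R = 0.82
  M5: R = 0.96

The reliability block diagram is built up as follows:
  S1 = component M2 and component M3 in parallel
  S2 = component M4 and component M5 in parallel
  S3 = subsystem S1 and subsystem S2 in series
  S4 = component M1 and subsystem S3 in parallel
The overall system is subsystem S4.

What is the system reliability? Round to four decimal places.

Parallel (M2 and M3): 1 − (1 − 0.830000)(1 − 0.750000) = 0.957500
Parallel (M4 and M5): 1 − (1 − 0.820000)(1 − 0.960000) = 0.992800
Series ([0.957500] and [0.992800]): 0.957500 × 0.992800 = 0.950606
Parallel (M1 and [0.950606]): 1 − (1 − 0.760000)(1 − 0.950606) = 0.9881

0.9881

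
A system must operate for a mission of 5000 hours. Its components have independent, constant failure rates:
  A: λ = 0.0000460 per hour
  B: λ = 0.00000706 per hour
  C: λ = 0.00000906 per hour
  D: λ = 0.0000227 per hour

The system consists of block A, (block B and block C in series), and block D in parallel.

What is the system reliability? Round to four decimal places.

0.9983

R(A) = exp(−0.0000460 × 5000) = 0.794534
R(B) = exp(−0.00000706 × 5000) = 0.965316
R(C) = exp(−0.00000906 × 5000) = 0.955711
R(D) = exp(−0.0000227 × 5000) = 0.892704
Series (B and C): 0.965316 × 0.955711 = 0.922563
Parallel (A, [0.922563], and D): 1 − (1 − 0.794534)(1 − 0.922563)(1 − 0.892704) = 0.9983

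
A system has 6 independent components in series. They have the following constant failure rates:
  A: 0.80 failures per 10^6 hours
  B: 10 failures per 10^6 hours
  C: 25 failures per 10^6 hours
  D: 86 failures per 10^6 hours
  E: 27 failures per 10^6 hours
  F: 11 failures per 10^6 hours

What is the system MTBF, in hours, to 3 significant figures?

Series of exponential components: λ_sys = Σ λ_i
λ_sys = 0.00000080 + 0.000010 + 0.000025 + 0.000086 + 0.000027 + 0.000011 = 1.5980e-04 /h
MTBF = 1 / λ_sys = 6260 h

6260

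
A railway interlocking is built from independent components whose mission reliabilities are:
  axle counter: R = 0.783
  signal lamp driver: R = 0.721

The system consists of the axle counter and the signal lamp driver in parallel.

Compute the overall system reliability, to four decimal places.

Parallel (axle counter and signal lamp driver): 1 − (1 − 0.783000)(1 − 0.721000) = 0.9395

0.9395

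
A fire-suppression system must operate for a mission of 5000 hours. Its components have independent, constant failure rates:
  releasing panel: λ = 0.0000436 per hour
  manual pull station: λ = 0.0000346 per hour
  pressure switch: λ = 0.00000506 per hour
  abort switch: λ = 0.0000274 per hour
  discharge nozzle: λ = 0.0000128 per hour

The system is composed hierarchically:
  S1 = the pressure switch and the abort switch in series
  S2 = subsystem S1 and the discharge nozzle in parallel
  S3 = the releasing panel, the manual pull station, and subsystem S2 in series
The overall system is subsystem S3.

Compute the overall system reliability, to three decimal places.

0.670

R(releasing panel) = exp(−0.0000436 × 5000) = 0.80413
R(manual pull station) = exp(−0.0000346 × 5000) = 0.84114
R(pressure switch) = exp(−0.00000506 × 5000) = 0.97502
R(abort switch) = exp(−0.0000274 × 5000) = 0.87197
R(discharge nozzle) = exp(−0.0000128 × 5000) = 0.93800
Series (pressure switch and abort switch): 0.97502 × 0.87197 = 0.85019
Parallel ([0.85019] and discharge nozzle): 1 − (1 − 0.85019)(1 − 0.93800) = 0.99071
Series (releasing panel, manual pull station, and [0.99071]): 0.80413 × 0.84114 × 0.99071 = 0.670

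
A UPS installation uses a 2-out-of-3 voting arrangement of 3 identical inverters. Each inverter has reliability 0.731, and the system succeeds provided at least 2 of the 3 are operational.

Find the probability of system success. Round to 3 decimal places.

0.822

R = Σ_{i=2}^{3} C(3,i) p^i (1−p)^{3−i} with p = 0.731
C(3,2)·0.731^2·0.269^1 = 0.43123
C(3,3)·0.731^3·0.269^0 = 0.39062
Sum = 0.822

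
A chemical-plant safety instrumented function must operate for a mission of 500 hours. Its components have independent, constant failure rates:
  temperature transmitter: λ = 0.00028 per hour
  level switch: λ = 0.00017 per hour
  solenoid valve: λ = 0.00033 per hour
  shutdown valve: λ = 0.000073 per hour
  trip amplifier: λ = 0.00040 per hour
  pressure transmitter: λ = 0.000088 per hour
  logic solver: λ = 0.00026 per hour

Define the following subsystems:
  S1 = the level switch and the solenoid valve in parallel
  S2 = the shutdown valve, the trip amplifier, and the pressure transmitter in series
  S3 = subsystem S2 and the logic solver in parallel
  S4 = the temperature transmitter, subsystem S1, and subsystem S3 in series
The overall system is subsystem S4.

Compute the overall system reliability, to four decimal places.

0.8330

R(temperature transmitter) = exp(−0.00028 × 500) = 0.869358
R(level switch) = exp(−0.00017 × 500) = 0.918512
R(solenoid valve) = exp(−0.00033 × 500) = 0.847894
R(shutdown valve) = exp(−0.000073 × 500) = 0.964158
R(trip amplifier) = exp(−0.00040 × 500) = 0.818731
R(pressure transmitter) = exp(−0.000088 × 500) = 0.956954
R(logic solver) = exp(−0.00026 × 500) = 0.878095
Parallel (level switch and solenoid valve): 1 − (1 − 0.918512)(1 − 0.847894) = 0.987605
Series (shutdown valve, trip amplifier, and pressure transmitter): 0.964158 × 0.818731 × 0.956954 = 0.755406
Parallel ([0.755406] and logic solver): 1 − (1 − 0.755406)(1 − 0.878095) = 0.970183
Series (temperature transmitter, [0.987605], and [0.970183]): 0.869358 × 0.987605 × 0.970183 = 0.8330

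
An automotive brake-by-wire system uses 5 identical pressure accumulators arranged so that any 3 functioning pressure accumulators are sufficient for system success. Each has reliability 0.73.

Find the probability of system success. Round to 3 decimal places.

R = Σ_{i=3}^{5} C(5,i) p^i (1−p)^{5−i} with p = 0.73
C(5,3)·0.73^3·0.27^2 = 0.28359
C(5,4)·0.73^4·0.27^1 = 0.38338
C(5,5)·0.73^5·0.27^0 = 0.20731
Sum = 0.874

0.874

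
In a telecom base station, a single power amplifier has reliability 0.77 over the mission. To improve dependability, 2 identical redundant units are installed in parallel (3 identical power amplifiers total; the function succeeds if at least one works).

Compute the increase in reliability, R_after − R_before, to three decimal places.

R_before = 0.77
R_after = 1 − (1 − 0.77)^3 = 0.988
ΔR = 0.988 − 0.77 = 0.218

0.218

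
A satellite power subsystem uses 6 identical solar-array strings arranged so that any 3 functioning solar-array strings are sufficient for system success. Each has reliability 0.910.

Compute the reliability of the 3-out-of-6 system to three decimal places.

R = Σ_{i=3}^{6} C(6,i) p^i (1−p)^{6−i} with p = 0.910
C(6,3)·0.910^3·0.090^3 = 0.01099
C(6,4)·0.910^4·0.090^2 = 0.08332
C(6,5)·0.910^5·0.090^1 = 0.33698
C(6,6)·0.910^6·0.090^0 = 0.56787
Sum = 0.999

0.999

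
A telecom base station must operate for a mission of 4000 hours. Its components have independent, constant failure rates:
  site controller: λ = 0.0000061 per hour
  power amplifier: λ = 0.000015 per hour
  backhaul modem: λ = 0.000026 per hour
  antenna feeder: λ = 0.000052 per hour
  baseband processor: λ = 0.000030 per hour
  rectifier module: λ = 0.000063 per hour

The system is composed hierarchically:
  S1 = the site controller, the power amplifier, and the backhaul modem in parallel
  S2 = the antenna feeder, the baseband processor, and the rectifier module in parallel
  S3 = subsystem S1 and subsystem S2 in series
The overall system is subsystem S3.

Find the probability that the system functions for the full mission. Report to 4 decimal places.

0.9951

R(site controller) = exp(−0.0000061 × 4000) = 0.975895
R(power amplifier) = exp(−0.000015 × 4000) = 0.941765
R(backhaul modem) = exp(−0.000026 × 4000) = 0.901225
R(antenna feeder) = exp(−0.000052 × 4000) = 0.812207
R(baseband processor) = exp(−0.000030 × 4000) = 0.886920
R(rectifier module) = exp(−0.000063 × 4000) = 0.777245
Parallel (site controller, power amplifier, and backhaul modem): 1 − (1 − 0.975895)(1 − 0.941765)(1 − 0.901225) = 0.999861
Parallel (antenna feeder, baseband processor, and rectifier module): 1 − (1 − 0.812207)(1 − 0.886920)(1 − 0.777245) = 0.995270
Series ([0.999861] and [0.995270]): 0.999861 × 0.995270 = 0.9951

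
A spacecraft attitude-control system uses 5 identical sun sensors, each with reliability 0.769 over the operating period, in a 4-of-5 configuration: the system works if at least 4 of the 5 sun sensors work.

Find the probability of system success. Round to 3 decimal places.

R = Σ_{i=4}^{5} C(5,i) p^i (1−p)^{5−i} with p = 0.769
C(5,4)·0.769^4·0.231^1 = 0.40391
C(5,5)·0.769^5·0.231^0 = 0.26893
Sum = 0.673

0.673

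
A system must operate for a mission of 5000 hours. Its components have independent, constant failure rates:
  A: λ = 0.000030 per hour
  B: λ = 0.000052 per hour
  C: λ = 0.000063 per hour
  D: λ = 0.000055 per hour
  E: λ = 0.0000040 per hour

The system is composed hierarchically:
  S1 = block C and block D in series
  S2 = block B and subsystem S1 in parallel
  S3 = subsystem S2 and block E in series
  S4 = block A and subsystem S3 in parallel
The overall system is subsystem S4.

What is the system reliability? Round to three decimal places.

R(A) = exp(−0.000030 × 5000) = 0.86071
R(B) = exp(−0.000052 × 5000) = 0.77105
R(C) = exp(−0.000063 × 5000) = 0.72979
R(D) = exp(−0.000055 × 5000) = 0.75957
R(E) = exp(−0.0000040 × 5000) = 0.98020
Series (C and D): 0.72979 × 0.75957 = 0.55433
Parallel (B and [0.55433]): 1 − (1 − 0.77105)(1 − 0.55433) = 0.89796
Series ([0.89796] and E): 0.89796 × 0.98020 = 0.88018
Parallel (A and [0.88018]): 1 − (1 − 0.86071)(1 − 0.88018) = 0.983

0.983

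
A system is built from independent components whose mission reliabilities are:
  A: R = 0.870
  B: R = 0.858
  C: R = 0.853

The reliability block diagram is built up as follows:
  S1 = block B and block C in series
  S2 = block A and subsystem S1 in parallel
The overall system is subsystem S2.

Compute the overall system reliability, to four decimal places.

0.9651

Series (B and C): 0.858000 × 0.853000 = 0.731874
Parallel (A and [0.731874]): 1 − (1 − 0.870000)(1 − 0.731874) = 0.9651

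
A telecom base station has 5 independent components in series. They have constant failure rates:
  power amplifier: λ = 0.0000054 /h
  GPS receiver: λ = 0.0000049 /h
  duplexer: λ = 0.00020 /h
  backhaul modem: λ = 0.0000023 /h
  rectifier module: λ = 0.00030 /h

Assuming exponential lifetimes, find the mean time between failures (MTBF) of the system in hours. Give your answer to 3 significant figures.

Series of exponential components: λ_sys = Σ λ_i
λ_sys = 0.0000054 + 0.0000049 + 0.00020 + 0.0000023 + 0.00030 = 5.1260e-04 /h
MTBF = 1 / λ_sys = 1950 h

1950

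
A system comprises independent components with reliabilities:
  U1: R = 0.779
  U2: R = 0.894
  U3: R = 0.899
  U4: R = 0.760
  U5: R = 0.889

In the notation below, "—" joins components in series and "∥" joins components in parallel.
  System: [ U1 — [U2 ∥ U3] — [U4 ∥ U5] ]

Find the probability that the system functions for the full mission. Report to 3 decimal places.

Parallel (U2 and U3): 1 − (1 − 0.89400)(1 − 0.89900) = 0.98929
Parallel (U4 and U5): 1 − (1 − 0.76000)(1 − 0.88900) = 0.97336
Series (U1, [0.98929], and [0.97336]): 0.77900 × 0.98929 × 0.97336 = 0.750

0.750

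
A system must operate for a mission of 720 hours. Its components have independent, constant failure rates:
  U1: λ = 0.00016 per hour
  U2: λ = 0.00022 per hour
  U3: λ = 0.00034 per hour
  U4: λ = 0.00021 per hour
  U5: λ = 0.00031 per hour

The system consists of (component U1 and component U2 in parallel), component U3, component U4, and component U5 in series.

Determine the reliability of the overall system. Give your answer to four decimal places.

0.5298

R(U1) = exp(−0.00016 × 720) = 0.891188
R(U2) = exp(−0.00022 × 720) = 0.853508
R(U3) = exp(−0.00034 × 720) = 0.782861
R(U4) = exp(−0.00021 × 720) = 0.859676
R(U5) = exp(−0.00031 × 720) = 0.799955
Parallel (U1 and U2): 1 − (1 − 0.891188)(1 − 0.853508) = 0.984060
Series ([0.984060], U3, U4, and U5): 0.984060 × 0.782861 × 0.859676 × 0.799955 = 0.5298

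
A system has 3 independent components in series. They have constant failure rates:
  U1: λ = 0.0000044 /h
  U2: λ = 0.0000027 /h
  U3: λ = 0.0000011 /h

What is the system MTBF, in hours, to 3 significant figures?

122000

Series of exponential components: λ_sys = Σ λ_i
λ_sys = 0.0000044 + 0.0000027 + 0.0000011 = 8.2000e-06 /h
MTBF = 1 / λ_sys = 122000 h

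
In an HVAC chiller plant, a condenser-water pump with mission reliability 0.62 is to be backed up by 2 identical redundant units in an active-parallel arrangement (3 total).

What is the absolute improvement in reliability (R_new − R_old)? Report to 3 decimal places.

R_before = 0.62
R_after = 1 − (1 − 0.62)^3 = 0.945
ΔR = 0.945 − 0.62 = 0.325

0.325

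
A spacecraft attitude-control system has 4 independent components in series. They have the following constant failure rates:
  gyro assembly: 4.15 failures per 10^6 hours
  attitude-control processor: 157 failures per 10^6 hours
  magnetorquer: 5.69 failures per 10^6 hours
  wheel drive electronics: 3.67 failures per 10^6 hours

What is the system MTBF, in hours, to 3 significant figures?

5860

Series of exponential components: λ_sys = Σ λ_i
λ_sys = 0.00000415 + 0.000157 + 0.00000569 + 0.00000367 = 1.7051e-04 /h
MTBF = 1 / λ_sys = 5860 h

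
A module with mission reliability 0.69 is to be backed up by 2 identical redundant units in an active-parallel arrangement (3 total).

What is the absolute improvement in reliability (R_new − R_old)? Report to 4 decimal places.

R_before = 0.69
R_after = 1 − (1 − 0.69)^3 = 0.9702
ΔR = 0.9702 − 0.69 = 0.2802

0.2802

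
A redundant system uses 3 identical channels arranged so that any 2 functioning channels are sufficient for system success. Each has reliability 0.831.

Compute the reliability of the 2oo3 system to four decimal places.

0.9240

R = Σ_{i=2}^{3} C(3,i) p^i (1−p)^{3−i} with p = 0.831
C(3,2)·0.831^2·0.169^1 = 0.350114
C(3,3)·0.831^3·0.169^0 = 0.573856
Sum = 0.9240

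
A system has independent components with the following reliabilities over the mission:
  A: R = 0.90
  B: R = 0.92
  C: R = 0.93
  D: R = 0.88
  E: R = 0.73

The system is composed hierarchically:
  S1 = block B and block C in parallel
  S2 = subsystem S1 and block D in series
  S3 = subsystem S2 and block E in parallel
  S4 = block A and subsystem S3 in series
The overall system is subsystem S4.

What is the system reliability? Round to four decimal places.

Parallel (B and C): 1 − (1 − 0.920000)(1 − 0.930000) = 0.994400
Series ([0.994400] and D): 0.994400 × 0.880000 = 0.875072
Parallel ([0.875072] and E): 1 − (1 − 0.875072)(1 − 0.730000) = 0.966269
Series (A and [0.966269]): 0.900000 × 0.966269 = 0.8696

0.8696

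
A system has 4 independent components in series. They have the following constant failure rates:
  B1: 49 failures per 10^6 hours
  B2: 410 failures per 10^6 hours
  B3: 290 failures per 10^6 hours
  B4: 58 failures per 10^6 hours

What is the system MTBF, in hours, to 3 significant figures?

1240

Series of exponential components: λ_sys = Σ λ_i
λ_sys = 0.000049 + 0.00041 + 0.00029 + 0.000058 = 8.0700e-04 /h
MTBF = 1 / λ_sys = 1240 h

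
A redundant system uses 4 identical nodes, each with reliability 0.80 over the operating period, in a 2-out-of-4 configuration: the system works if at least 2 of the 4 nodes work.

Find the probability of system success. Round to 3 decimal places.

0.973

R = Σ_{i=2}^{4} C(4,i) p^i (1−p)^{4−i} with p = 0.80
C(4,2)·0.80^2·0.20^2 = 0.15360
C(4,3)·0.80^3·0.20^1 = 0.40960
C(4,4)·0.80^4·0.20^0 = 0.40960
Sum = 0.973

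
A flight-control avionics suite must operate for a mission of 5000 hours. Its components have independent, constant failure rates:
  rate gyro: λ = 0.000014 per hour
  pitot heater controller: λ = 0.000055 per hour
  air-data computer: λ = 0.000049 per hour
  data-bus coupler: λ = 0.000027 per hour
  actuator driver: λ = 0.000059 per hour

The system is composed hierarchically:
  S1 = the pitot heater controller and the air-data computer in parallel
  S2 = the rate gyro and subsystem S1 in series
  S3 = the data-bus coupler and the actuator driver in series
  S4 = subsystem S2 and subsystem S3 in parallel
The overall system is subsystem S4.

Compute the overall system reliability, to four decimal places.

R(rate gyro) = exp(−0.000014 × 5000) = 0.932394
R(pitot heater controller) = exp(−0.000055 × 5000) = 0.759572
R(air-data computer) = exp(−0.000049 × 5000) = 0.782705
R(data-bus coupler) = exp(−0.000027 × 5000) = 0.873716
R(actuator driver) = exp(−0.000059 × 5000) = 0.744532
Parallel (pitot heater controller and air-data computer): 1 − (1 − 0.759572)(1 − 0.782705) = 0.947756
Series (rate gyro and [0.947756]): 0.932394 × 0.947756 = 0.883682
Series (data-bus coupler and actuator driver): 0.873716 × 0.744532 = 0.650510
Parallel ([0.883682] and [0.650510]): 1 − (1 − 0.883682)(1 − 0.650510) = 0.9593

0.9593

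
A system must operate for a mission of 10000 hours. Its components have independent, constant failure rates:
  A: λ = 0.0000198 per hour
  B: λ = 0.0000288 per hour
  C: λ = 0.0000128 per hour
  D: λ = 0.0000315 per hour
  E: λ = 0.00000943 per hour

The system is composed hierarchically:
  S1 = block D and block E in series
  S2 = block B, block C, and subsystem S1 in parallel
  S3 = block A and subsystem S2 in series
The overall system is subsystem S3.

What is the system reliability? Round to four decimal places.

0.8121

R(A) = exp(−0.0000198 × 10000) = 0.820370
R(B) = exp(−0.0000288 × 10000) = 0.749762
R(C) = exp(−0.0000128 × 10000) = 0.879853
R(D) = exp(−0.0000315 × 10000) = 0.729789
R(E) = exp(−0.00000943 × 10000) = 0.910010
Series (D and E): 0.729789 × 0.910010 = 0.664115
Parallel (B, C, and [0.664115]): 1 − (1 − 0.749762)(1 − 0.879853)(1 − 0.664115) = 0.989902
Series (A and [0.989902]): 0.820370 × 0.989902 = 0.8121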